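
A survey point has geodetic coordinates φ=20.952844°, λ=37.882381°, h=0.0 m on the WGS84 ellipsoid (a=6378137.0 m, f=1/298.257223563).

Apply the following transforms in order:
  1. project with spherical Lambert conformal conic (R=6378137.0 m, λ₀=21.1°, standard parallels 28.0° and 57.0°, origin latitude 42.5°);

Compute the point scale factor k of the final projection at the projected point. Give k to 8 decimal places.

start: φ=20.952844°, λ=37.882381°, h=0.000 m
→ into lcc (λ₀=21.1°): φ=20.95284400°, λ−λ₀=16.78238100°
scale k = 1.03698763

1.03698763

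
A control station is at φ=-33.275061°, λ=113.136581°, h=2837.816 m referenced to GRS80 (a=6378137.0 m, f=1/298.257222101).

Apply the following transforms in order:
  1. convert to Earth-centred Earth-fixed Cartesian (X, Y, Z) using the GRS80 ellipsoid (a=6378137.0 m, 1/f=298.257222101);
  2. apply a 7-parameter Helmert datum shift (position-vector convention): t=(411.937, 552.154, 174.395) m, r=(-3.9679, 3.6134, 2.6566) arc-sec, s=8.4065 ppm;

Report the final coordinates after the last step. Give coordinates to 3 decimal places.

X=-2098012.964 m, Y=4911164.988 m, Z=-3480972.854 m

start: φ=-33.275061°, λ=113.136581°, h=2837.816 m
→ ECEF (a=6378137.000, f=1/298.257222101): X=-2098283.0309, Y=4910665.5431, Z=-3481060.2768
→ Helmert 7p (PV): X=-2098012.9635, Y=4911164.9880, Z=-3480972.8536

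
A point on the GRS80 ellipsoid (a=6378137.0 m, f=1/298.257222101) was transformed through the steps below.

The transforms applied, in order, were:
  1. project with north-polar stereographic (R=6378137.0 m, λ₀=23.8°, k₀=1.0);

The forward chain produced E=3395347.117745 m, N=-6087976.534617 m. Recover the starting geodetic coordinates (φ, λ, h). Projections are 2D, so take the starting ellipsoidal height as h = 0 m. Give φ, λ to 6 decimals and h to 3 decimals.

start: E=3395347.1177, N=-6087976.5346 m
→ stereo⁻¹: φ=32.69038100°, λ=52.94900100°

φ=32.690381°, λ=52.949001°, h=0.000 m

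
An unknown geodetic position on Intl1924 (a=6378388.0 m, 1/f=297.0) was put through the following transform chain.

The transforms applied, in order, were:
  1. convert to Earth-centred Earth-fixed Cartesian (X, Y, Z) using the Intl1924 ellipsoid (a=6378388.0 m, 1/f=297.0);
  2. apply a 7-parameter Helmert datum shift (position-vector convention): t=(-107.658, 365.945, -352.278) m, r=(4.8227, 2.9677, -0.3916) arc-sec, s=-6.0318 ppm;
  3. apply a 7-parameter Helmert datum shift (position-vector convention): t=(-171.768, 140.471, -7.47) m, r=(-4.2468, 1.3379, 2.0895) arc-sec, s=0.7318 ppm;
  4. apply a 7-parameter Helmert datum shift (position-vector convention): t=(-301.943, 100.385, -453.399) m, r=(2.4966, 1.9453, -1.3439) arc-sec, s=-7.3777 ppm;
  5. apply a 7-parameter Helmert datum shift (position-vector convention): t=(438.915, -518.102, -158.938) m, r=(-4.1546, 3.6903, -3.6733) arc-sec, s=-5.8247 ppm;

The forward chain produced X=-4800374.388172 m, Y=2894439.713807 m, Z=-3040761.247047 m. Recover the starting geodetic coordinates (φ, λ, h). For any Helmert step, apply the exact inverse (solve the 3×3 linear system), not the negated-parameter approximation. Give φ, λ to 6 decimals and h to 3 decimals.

φ=-28.635607°, λ=148.911685°, h=3135.139 m

start: X=-4800374.3882, Y=2894439.7138, Z=-3040761.2470 m
→ Helmert⁻¹: X=-4800838.4214, Y=2894950.4266, Z=-3040647.6016
→ Helmert⁻¹: X=-4800562.0831, Y=2894803.3221, Z=-3040296.9452
→ Helmert⁻¹: X=-4800337.7575, Y=2894771.9572, Z=-3040258.7862
→ Helmert⁻¹: X=-4800220.8089, Y=2894343.2774, Z=-3040061.5821
→ geod (Bowring, a=6378388.000): φ=-28.63560700°, λ=148.91168500°, h=3135.1390 m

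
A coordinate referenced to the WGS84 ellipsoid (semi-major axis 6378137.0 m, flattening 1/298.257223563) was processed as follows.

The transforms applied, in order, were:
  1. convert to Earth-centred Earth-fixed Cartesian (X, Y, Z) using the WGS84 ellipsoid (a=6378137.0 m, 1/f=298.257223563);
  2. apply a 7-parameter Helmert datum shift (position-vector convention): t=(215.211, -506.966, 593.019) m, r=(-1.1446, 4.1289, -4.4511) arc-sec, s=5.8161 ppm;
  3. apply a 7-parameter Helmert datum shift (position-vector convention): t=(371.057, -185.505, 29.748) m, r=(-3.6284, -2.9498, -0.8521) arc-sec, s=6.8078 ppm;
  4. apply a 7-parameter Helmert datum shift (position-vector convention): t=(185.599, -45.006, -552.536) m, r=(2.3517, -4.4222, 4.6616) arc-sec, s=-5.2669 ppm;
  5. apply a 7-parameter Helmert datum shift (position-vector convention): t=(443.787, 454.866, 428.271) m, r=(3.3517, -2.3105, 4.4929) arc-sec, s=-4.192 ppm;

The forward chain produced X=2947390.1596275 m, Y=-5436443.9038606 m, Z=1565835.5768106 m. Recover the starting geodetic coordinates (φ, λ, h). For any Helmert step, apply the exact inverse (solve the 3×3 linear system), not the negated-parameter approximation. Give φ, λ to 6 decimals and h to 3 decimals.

start: X=2947390.1596, Y=-5436443.9039, Z=1565835.5768 m
→ Helmert⁻¹: X=2946857.8331, Y=-5436960.3124, Z=1565469.2063
→ Helmert⁻¹: X=2946598.4524, Y=-5436992.6807, Z=1566028.8062
→ Helmert⁻¹: X=2946252.1914, Y=-5436785.5368, Z=1565850.6244
→ Helmert⁻¹: X=2946105.8237, Y=-5436192.0635, Z=1565277.3090
→ geod (Bowring, a=6378137.000): φ=14.29783500°, λ=-61.54483500°, h=1386.9250 m

φ=14.297835°, λ=-61.544835°, h=1386.925 m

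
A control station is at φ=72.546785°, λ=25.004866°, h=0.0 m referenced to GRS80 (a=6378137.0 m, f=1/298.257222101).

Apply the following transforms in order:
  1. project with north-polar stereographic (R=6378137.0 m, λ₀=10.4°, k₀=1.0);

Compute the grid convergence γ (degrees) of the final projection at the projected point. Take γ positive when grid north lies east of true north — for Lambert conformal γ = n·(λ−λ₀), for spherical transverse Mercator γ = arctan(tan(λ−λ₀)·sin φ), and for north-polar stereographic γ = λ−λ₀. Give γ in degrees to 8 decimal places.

start: φ=72.546785°, λ=25.004866°, h=0.000 m
→ into stereo (λ₀=10.4°): φ=72.54678500°, λ−λ₀=14.60486600°
convergence γ = 14.60486600°

14.60486600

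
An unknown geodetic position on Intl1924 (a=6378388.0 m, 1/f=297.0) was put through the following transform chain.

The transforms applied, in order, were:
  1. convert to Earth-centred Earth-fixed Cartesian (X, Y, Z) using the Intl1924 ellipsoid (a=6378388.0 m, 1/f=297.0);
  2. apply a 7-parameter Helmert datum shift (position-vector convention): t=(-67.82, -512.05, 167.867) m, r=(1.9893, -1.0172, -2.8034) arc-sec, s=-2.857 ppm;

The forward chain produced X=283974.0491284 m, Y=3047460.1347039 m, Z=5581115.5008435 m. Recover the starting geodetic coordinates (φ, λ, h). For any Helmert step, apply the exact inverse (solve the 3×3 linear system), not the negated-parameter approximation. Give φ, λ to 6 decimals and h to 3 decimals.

start: X=283974.0491, Y=3047460.1347, Z=5581115.5008 m
→ Helmert⁻¹: X=284028.7764, Y=3048038.5778, Z=5580932.7815
→ geod (Bowring, a=6378388.000): φ=61.41700400°, λ=84.67631700°, h=3517.0710 m

φ=61.417004°, λ=84.676317°, h=3517.071 m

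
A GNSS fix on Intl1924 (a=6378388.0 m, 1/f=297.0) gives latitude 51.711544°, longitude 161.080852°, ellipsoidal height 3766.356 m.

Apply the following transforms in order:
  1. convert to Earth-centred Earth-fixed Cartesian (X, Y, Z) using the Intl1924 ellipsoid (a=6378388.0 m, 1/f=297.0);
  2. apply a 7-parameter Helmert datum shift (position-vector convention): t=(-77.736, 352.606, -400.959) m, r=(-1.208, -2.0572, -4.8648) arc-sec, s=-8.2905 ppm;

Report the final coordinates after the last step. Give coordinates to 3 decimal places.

X=-3748713.948 m, Y=1285308.394 m, Z=4985546.930 m

start: φ=51.711544°, λ=161.080852°, h=3766.356 m
→ ECEF (a=6378388.000, f=1/297.0): X=-3748647.8648, Y=1284848.8273, Z=4986034.1379
→ Helmert 7p (PV): X=-3748713.9477, Y=1285308.3939, Z=4985546.9303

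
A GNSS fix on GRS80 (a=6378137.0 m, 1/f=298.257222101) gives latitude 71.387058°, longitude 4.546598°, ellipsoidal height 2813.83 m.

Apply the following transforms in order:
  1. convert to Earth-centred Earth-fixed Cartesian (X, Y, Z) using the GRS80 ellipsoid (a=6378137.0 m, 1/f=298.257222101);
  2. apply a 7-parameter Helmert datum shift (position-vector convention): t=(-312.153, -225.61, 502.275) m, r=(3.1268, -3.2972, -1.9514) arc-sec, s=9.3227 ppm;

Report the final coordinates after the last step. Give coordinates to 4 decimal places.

X=2035961.0608 m, Y=161595.9484 m, Z=6025464.0446 m

start: φ=71.387058°, λ=4.546598°, h=2813.830 m
→ ECEF (a=6378137.000, f=1/298.257222101): X=2036349.0077, Y=161930.6470, Z=6024870.5949
→ Helmert 7p (PV): X=2035961.0608, Y=161595.9484, Z=6025464.0446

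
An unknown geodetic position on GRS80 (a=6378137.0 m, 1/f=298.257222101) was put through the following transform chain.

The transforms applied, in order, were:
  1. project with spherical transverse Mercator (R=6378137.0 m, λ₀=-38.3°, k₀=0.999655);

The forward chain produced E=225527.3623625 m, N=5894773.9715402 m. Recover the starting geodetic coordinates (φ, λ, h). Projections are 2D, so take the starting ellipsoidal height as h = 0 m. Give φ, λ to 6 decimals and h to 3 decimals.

start: E=225527.3624, N=5894773.9715 m
→ tm⁻¹: φ=52.92446500°, λ=-34.93779400°

φ=52.924465°, λ=-34.937794°, h=0.000 m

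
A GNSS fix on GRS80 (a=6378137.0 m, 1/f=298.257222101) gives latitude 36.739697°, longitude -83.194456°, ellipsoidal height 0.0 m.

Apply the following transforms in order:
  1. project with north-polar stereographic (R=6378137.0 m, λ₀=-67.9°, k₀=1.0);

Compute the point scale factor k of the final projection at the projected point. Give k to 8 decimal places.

start: φ=36.739697°, λ=-83.194456°, h=0.000 m
→ into stereo (λ₀=-67.9°): φ=36.73969700°, λ−λ₀=-15.29445600°
scale k = 1.25142310

1.25142310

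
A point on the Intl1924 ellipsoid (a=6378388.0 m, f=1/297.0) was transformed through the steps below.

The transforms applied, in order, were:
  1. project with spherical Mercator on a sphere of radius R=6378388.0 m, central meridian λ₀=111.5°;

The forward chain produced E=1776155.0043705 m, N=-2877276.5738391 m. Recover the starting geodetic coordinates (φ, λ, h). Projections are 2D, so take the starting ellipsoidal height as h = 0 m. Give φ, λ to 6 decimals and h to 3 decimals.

φ=-25.011550°, λ=127.454844°, h=0.000 m

start: E=1776155.0044, N=-2877276.5738 m
→ merc⁻¹: φ=-25.01155000°, λ=127.45484400°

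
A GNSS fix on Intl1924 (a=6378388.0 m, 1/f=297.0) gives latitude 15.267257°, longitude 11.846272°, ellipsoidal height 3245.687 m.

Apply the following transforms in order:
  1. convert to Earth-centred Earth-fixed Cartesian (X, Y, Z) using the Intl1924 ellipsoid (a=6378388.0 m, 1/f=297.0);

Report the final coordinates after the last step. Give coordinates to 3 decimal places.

X=6026697.732 m, Y=1264123.186 m, Z=1669520.970 m

start: φ=15.267257°, λ=11.846272°, h=3245.687 m
→ ECEF (a=6378388.000, f=1/297.0): X=6026697.7321, Y=1264123.1856, Z=1669520.9698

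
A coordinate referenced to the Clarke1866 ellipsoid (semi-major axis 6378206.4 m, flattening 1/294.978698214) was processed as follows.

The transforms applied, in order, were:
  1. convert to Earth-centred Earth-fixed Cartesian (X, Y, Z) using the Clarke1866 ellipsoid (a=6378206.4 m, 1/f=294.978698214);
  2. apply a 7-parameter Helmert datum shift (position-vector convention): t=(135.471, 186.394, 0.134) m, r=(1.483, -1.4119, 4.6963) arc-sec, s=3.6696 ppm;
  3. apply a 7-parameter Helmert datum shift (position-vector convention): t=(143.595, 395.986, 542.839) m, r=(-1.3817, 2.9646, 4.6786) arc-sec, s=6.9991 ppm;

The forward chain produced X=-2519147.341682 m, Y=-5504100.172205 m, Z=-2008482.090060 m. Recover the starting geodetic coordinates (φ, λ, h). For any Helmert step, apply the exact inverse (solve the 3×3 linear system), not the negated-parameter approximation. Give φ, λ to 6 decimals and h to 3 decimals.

φ=-18.475662°, λ=-114.595465°, h=2377.292 m

start: X=-2519147.3417, Y=-5504100.1722, Z=-2008482.0901 m
→ Helmert⁻¹: X=-2519369.2811, Y=-5504387.0282, Z=-2009083.9502
→ Helmert⁻¹: X=-2519634.5869, Y=-5504510.2993, Z=-2009019.8883
→ geod (Bowring, a=6378206.400): φ=-18.47566200°, λ=-114.59546500°, h=2377.2920 m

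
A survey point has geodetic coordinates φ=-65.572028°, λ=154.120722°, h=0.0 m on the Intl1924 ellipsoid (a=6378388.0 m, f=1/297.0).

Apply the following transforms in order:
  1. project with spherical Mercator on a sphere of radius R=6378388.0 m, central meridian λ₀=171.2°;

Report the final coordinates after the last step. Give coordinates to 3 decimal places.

start: φ=-65.572028°, λ=154.120722°, h=0.000 m
→ merc (R=6378388.0, λ₀=171.2°): E=-1901331.3506, N=-9761069.2541

E=-1901331.351 m, N=-9761069.254 m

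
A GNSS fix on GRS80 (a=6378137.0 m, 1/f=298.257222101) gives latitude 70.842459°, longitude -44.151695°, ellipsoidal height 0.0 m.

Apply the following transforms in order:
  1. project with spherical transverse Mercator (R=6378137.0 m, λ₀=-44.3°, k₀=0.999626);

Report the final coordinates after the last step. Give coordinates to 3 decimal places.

E=5415.751 m, N=7883203.665 m

start: φ=70.842459°, λ=-44.151695°, h=0.000 m
→ tm (R=6378137.0, λ₀=-44.3°): E=5415.7513, N=7883203.6646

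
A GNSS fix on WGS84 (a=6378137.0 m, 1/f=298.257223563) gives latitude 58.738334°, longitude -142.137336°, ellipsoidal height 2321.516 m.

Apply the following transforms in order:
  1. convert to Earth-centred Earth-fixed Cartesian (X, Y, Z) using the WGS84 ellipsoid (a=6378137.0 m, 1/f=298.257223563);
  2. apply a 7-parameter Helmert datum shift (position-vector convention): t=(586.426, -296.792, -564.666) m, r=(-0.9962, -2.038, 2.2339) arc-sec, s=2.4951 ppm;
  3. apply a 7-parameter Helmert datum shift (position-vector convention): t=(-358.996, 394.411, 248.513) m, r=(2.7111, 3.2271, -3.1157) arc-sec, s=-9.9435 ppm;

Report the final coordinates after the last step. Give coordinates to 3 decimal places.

X=-2620223.513 m, Y=-2037178.250 m, Z=5430493.022 m

start: φ=58.738334°, λ=-142.137336°, h=2321.516 m
→ ECEF (a=6378137.000, f=1/298.257223563): X=-2620493.0411, Y=-2037257.0959, Z=5430851.4647
→ Helmert 7p (PV): X=-2619944.7491, Y=-2037561.1222, Z=5430284.2967
→ Helmert 7p (PV): X=-2620223.5132, Y=-2037178.2497, Z=5430493.0224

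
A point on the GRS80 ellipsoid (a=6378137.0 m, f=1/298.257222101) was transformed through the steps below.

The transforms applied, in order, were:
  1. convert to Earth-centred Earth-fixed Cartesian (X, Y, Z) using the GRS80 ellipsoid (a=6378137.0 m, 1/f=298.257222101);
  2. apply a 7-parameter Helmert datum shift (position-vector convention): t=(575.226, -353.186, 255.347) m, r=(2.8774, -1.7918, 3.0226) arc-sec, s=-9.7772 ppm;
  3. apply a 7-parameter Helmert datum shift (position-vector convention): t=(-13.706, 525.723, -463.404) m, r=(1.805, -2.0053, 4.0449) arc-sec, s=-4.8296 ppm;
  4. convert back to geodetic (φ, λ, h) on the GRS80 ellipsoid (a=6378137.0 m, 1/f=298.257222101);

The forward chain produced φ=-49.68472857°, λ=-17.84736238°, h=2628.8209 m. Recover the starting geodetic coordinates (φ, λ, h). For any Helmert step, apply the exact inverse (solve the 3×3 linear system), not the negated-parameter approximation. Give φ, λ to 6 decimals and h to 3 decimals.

φ=-49.687421°, λ=-17.855813°, h=2251.825 m

start: φ=-49.684729°, λ=-17.847362°, h=2628.821 m
→ ECEF (a=6378137.000, f=1/298.257222101): X=3937308.2778, Y=-1267722.5435, Z=-4842179.4725
→ Helmert⁻¹: X=3937269.0550, Y=-1268373.9721, Z=-4841766.6308
→ Helmert⁻¹: X=3936671.6730, Y=-1268158.4191, Z=-4842085.8263
→ geod (Bowring, a=6378137.000): φ=-49.68742100°, λ=-17.85581300°, h=2251.8250 m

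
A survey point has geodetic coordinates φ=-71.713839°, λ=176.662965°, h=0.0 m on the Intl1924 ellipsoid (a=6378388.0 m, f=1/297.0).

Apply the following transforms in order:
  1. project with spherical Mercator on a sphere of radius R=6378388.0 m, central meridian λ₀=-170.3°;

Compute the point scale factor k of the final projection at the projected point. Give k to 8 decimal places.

start: φ=-71.713839°, λ=176.662965°, h=0.000 m
→ into merc (λ₀=-170.3°): φ=-71.71383900°, λ−λ₀=-13.03703500°
scale k = 3.18711766

3.18711766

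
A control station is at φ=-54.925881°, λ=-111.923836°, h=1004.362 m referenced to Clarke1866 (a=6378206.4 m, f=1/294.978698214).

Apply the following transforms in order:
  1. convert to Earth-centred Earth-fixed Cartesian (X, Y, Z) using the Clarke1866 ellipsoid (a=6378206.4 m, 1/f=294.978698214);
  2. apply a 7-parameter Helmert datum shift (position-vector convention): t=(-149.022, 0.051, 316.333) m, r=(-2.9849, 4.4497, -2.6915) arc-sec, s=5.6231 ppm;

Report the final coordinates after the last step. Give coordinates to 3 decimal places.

X=-1372110.240 m, Y=-3408430.519 m, Z=-5196900.238 m

start: φ=-54.925881°, λ=-111.923836°, h=1004.362 m
→ ECEF (a=6378206.400, f=1/294.978698214): X=-1371796.9092, Y=-3408354.0942, Z=-5197266.2636
→ Helmert 7p (PV): X=-1372110.2400, Y=-3408430.5195, Z=-5196900.2385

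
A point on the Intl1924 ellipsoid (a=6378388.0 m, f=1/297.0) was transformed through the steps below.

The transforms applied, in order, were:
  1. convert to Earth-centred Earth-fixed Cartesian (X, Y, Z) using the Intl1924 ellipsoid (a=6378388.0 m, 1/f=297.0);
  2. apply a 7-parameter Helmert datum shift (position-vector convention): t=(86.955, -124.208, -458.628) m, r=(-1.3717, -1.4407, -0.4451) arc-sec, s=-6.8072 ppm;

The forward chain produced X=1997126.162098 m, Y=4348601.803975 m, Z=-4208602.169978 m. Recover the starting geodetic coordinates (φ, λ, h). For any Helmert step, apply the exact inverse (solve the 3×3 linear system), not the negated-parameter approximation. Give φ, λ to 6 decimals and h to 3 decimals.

start: X=1997126.1621, Y=4348601.8040, Z=-4208602.1700 m
→ Helmert⁻¹: X=1997014.0244, Y=4348787.9092, Z=-4208157.2162
→ geod (Bowring, a=6378388.000): φ=-41.51921400°, λ=65.33486200°, h=3492.3810 m

φ=-41.519214°, λ=65.334862°, h=3492.381 m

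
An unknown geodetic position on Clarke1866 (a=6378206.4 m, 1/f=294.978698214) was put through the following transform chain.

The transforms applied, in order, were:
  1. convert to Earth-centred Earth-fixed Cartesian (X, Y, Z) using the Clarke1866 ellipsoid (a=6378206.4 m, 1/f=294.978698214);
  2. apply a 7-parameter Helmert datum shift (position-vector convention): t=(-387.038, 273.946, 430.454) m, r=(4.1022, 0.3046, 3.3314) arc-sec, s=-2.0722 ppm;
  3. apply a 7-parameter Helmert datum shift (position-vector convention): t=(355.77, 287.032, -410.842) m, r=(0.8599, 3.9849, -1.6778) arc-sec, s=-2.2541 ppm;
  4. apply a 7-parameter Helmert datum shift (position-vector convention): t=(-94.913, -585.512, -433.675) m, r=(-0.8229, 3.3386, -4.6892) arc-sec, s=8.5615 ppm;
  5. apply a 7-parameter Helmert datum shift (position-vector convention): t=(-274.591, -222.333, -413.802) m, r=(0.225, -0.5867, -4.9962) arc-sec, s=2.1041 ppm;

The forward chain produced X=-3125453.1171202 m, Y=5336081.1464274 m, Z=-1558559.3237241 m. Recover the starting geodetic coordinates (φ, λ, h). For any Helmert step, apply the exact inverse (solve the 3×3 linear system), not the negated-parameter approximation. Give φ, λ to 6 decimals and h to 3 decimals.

start: X=-3125453.1171, Y=5336081.1464, Z=-1558559.3237 m
→ Helmert⁻¹: X=-3125305.6376, Y=5336214.8497, Z=-1558139.1745
→ Helmert⁻¹: X=-3125280.0788, Y=5336689.8359, Z=-1557721.4582
→ Helmert⁻¹: X=-3125656.2136, Y=5336382.9153, Z=-1557396.7591
→ Helmert⁻¹: X=-3125187.1667, Y=5336139.5176, Z=-1557941.1816
→ geod (Bowring, a=6378206.400): φ=-14.23290200°, λ=120.35598900°, h=265.2450 m

φ=-14.232902°, λ=120.355989°, h=265.245 m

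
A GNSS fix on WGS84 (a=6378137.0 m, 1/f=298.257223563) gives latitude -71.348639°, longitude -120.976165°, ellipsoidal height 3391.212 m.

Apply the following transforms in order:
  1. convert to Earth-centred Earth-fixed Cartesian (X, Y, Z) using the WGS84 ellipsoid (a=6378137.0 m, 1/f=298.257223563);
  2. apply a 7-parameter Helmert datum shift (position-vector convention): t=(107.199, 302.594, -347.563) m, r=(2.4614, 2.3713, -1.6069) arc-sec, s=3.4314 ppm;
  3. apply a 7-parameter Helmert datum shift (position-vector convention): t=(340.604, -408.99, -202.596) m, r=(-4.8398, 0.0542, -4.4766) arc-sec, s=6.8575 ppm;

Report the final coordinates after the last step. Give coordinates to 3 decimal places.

X=-1053251.809 m, Y=-1755244.817 m, Z=-6024626.998 m

start: φ=-71.348639°, λ=-120.976165°, h=3391.212 m
→ ECEF (a=6378137.000, f=1/298.257223563): X=-1053566.1779, Y=-1755081.9676, Z=-6024047.4739
→ Helmert 7p (PV): X=-1053545.5221, Y=-1754705.3018, Z=-6024424.5394
→ Helmert 7p (PV): X=-1053251.8087, Y=-1755244.8174, Z=-6024626.9983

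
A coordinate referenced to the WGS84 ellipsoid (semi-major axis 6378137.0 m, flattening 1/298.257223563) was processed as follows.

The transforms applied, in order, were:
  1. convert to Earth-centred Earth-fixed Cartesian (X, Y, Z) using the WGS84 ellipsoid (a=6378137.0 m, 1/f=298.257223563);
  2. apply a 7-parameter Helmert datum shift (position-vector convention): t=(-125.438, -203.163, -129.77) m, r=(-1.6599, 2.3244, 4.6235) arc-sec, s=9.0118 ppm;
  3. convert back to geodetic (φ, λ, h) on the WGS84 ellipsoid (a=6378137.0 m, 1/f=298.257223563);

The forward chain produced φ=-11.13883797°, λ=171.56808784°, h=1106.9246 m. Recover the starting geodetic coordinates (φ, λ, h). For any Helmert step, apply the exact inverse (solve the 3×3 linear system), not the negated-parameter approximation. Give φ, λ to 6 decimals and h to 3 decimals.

φ=-11.138427°, λ=171.564688°, h=931.943 m

start: φ=-11.138838°, λ=171.568088°, h=1106.925 m
→ ECEF (a=6378137.000, f=1/298.257223563): X=-6192189.3213, Y=917907.3384, Z=-1224291.8660
→ Helmert⁻¹: X=-6191973.7036, Y=918250.8747, Z=-1224213.4521
→ geod (Bowring, a=6378137.000): φ=-11.13842700°, λ=171.56468800°, h=931.9430 m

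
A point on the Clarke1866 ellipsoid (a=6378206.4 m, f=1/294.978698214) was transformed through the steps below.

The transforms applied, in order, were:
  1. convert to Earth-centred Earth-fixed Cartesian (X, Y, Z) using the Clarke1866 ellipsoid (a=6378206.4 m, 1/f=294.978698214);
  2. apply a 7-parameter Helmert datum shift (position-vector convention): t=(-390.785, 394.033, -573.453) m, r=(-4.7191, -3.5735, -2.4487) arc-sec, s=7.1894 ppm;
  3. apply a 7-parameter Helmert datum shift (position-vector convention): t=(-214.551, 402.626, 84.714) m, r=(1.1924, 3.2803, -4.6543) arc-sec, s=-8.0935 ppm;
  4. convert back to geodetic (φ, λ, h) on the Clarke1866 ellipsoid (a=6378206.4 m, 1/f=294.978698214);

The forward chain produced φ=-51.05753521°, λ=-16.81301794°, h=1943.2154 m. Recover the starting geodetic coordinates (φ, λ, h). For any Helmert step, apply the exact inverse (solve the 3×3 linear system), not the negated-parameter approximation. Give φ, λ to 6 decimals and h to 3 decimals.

φ=-51.049475°, λ=-16.818297°, h=2078.127 m

start: φ=-51.057535°, λ=-16.813018°, h=1943.215 m
→ ECEF (a=6378206.400, f=1/294.978698214): X=3846638.3138, Y=-1162322.2901, Z=-4938877.4937
→ Helmert⁻¹: X=3846988.7805, Y=-1162676.0722, Z=-4938934.2802
→ Helmert⁻¹: X=3847280.1537, Y=-1162903.0847, Z=-4938418.5829
→ geod (Bowring, a=6378206.400): φ=-51.04947500°, λ=-16.81829700°, h=2078.1270 m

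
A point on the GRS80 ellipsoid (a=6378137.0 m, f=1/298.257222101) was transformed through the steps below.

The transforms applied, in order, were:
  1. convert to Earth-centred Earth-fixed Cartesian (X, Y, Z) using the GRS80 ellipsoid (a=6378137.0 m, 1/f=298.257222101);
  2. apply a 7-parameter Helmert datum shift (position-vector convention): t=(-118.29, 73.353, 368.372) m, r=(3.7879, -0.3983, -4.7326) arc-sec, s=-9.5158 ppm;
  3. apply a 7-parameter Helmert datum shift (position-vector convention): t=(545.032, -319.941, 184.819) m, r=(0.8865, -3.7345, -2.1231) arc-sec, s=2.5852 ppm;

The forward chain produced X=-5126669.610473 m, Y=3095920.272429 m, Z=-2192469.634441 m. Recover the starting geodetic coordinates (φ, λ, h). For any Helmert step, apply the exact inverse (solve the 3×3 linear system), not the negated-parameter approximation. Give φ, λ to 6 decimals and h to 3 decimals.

φ=-20.234327°, λ=148.875460°, h=2746.731 m

start: X=-5126669.6105, Y=3095920.2724, Z=-2192469.6344 m
→ Helmert⁻¹: X=-5127272.9540, Y=3096170.0102, Z=-2192569.2608
→ Helmert⁻¹: X=-5127278.7230, Y=3095968.2047, Z=-2193005.4549
→ geod (Bowring, a=6378137.000): φ=-20.23432700°, λ=148.87546000°, h=2746.7310 m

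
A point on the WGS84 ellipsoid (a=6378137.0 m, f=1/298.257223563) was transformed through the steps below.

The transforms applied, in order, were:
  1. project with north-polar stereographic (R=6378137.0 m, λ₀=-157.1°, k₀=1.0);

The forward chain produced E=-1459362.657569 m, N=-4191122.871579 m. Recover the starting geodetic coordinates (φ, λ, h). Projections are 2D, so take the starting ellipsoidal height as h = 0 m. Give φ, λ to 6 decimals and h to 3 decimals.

φ=51.634225°, λ=-176.298284°, h=0.000 m

start: E=-1459362.6576, N=-4191122.8716 m
→ stereo⁻¹: φ=51.63422500°, λ=-176.29828400°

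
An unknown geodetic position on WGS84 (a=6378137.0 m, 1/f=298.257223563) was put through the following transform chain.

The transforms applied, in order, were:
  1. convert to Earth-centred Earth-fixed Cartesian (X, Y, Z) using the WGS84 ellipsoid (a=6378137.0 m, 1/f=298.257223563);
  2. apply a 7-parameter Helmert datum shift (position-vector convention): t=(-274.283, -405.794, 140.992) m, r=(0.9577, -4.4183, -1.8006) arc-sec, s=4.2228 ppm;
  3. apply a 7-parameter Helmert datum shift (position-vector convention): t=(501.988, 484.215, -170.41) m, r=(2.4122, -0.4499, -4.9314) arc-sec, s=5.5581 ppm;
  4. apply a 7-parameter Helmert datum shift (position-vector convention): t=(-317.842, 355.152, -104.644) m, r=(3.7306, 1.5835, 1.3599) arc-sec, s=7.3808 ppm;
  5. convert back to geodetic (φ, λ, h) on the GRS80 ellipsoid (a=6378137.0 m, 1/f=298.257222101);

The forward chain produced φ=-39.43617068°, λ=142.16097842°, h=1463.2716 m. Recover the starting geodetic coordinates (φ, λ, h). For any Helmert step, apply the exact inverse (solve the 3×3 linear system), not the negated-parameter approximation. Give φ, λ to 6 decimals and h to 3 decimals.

start: φ=-39.436171°, λ=142.160978°, h=1463.272 m
→ ECEF (a=6378137.000, f=1/298.257222101): X=-3896438.4907, Y=3026640.1081, Z=-4030762.3016
→ Helmert⁻¹: X=-3896040.9967, Y=3026215.4051, Z=-4030712.5518
→ Helmert⁻¹: X=-3896602.4546, Y=3025574.0766, Z=-4030546.6237
→ Helmert⁻¹: X=-3896424.4707, Y=3025914.3641, Z=-4030601.1811
→ geod (Bowring, a=6378137.000): φ=-39.43766000°, λ=142.16753500°, h=1008.5550 m

φ=-39.437660°, λ=142.167535°, h=1008.555 m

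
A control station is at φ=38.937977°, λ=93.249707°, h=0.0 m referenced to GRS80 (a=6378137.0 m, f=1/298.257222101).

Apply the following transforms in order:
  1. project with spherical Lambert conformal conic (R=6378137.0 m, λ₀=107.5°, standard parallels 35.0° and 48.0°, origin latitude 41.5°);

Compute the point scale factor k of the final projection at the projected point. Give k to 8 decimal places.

start: φ=38.937977°, λ=93.249707°, h=0.000 m
→ into lcc (λ₀=107.5°): φ=38.93797700°, λ−λ₀=-14.25029300°
scale k = 0.99463123

0.99463123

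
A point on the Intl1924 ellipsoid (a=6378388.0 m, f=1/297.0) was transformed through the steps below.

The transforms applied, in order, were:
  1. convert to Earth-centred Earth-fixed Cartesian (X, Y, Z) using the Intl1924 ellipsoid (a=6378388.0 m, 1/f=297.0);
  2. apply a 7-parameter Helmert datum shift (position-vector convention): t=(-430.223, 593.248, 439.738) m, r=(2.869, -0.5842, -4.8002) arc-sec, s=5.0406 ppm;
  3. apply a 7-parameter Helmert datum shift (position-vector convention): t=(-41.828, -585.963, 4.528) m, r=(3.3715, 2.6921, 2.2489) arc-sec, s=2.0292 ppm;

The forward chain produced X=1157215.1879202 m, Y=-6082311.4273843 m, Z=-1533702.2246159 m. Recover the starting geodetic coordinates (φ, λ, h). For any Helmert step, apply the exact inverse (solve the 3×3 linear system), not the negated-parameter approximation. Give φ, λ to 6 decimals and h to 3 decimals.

φ=-14.005230°, λ=-79.222655°, h=1564.356 m

start: X=1157215.1879, Y=-6082311.4274, Z=-1533702.2246 m
→ Helmert⁻¹: X=1157208.3743, Y=-6081750.8077, Z=-1533589.1277
→ Helmert⁻¹: X=1157769.9653, Y=-6082307.7895, Z=-1533939.8118
→ geod (Bowring, a=6378388.000): φ=-14.00523000°, λ=-79.22265500°, h=1564.3560 m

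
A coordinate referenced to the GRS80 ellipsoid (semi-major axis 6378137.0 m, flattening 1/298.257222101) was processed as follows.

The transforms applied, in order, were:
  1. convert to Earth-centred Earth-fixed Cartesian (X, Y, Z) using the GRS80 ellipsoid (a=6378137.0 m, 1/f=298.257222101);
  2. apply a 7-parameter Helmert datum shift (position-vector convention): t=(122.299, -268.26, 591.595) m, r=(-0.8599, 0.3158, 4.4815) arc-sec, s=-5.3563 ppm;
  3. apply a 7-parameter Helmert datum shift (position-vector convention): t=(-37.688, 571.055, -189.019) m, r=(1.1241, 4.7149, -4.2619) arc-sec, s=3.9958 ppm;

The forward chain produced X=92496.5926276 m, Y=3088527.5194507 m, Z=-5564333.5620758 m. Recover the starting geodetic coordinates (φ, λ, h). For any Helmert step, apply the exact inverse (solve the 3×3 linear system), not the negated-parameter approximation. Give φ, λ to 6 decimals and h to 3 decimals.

start: X=92496.5926, Y=3088527.5195, Z=-5564333.5621 m
→ Helmert⁻¹: X=92597.2952, Y=3087915.7155, Z=-5564137.0218
→ Helmert⁻¹: X=92551.1090, Y=3088221.7049, Z=-5564745.4071
→ geod (Bowring, a=6378137.000): φ=-61.12343600°, λ=88.28341300°, h=3137.5730 m

φ=-61.123436°, λ=88.283413°, h=3137.573 m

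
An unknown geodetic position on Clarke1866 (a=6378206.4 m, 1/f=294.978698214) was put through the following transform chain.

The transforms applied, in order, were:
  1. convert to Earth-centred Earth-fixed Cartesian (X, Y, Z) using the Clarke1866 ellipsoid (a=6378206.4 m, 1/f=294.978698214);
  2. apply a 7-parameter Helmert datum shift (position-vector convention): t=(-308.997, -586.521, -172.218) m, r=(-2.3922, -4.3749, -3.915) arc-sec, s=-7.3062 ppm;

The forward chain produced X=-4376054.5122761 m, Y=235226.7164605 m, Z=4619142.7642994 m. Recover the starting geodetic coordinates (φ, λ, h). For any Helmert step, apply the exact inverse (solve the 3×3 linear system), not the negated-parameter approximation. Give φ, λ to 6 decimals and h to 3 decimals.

φ=46.705100°, λ=176.916976°, h=416.721 m

start: X=-4376054.5123, Y=235226.7165, Z=4619142.7643 m
→ Helmert⁻¹: X=-4375683.9799, Y=235678.3329, Z=4619444.2743
→ geod (Bowring, a=6378206.400): φ=46.70510000°, λ=176.91697600°, h=416.7210 m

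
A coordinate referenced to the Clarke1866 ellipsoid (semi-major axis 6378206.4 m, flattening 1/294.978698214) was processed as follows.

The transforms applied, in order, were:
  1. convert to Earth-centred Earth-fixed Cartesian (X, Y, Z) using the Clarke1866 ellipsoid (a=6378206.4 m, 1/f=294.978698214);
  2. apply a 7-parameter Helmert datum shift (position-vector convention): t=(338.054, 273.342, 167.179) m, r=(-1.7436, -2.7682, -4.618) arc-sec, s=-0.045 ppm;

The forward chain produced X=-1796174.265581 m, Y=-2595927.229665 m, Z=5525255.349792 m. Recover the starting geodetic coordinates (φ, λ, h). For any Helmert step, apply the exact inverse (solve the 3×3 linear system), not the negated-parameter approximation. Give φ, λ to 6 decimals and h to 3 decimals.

start: X=-1796174.2656, Y=-2595927.2297, Z=5525255.3498 m
→ Helmert⁻¹: X=-1796380.1228, Y=-2596287.6119, Z=5525090.5810
→ geod (Bowring, a=6378206.400): φ=60.42264400°, λ=-124.67949000°, h=1628.6940 m

φ=60.422644°, λ=-124.679490°, h=1628.694 m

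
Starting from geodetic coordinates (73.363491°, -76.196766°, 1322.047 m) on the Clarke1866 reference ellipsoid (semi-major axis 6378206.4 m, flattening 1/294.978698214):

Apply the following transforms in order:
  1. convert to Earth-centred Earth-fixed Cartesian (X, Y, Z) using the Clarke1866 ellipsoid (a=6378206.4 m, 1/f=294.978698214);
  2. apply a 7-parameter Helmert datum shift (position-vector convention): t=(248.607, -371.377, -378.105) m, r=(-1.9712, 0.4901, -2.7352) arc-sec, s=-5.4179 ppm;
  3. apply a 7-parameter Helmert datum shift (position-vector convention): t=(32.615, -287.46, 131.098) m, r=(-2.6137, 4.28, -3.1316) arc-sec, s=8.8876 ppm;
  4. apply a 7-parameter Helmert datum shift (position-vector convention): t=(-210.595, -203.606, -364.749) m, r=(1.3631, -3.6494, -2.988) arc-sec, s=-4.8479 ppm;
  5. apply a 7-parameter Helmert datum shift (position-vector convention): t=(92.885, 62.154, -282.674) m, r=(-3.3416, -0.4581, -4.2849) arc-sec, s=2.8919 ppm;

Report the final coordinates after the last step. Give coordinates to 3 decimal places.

X=437200.434 m, Y=-1779878.377 m, Z=6089235.744 m

start: φ=73.363491°, λ=-76.196766°, h=1322.047 m
→ ECEF (a=6378206.400, f=1/294.978698214): X=437130.0699, Y=-1779241.3108, Z=6090065.7334
→ Helmert 7p (PV): X=437367.1852, Y=-1779550.6444, Z=6089670.5979
→ Helmert 7p (PV): X=437503.0312, Y=-1779783.3942, Z=6089869.2929
→ Helmert 7p (PV): X=437156.7867, Y=-1780024.9545, Z=6089470.9998
→ Helmert 7p (PV): X=437200.4336, Y=-1779878.3766, Z=6089235.7443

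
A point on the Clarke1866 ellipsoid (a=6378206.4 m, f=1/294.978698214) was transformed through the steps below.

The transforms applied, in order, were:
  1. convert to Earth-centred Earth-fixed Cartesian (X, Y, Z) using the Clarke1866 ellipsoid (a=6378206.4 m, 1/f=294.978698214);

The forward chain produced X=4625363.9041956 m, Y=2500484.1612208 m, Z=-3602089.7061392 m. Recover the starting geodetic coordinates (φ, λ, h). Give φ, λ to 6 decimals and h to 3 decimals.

start: X=4625363.9042, Y=2500484.1612, Z=-3602089.7061 m
→ geod (Bowring, a=6378206.400): φ=-34.59547600°, λ=28.39577500°, h=2220.9950 m

φ=-34.595476°, λ=28.395775°, h=2220.995 m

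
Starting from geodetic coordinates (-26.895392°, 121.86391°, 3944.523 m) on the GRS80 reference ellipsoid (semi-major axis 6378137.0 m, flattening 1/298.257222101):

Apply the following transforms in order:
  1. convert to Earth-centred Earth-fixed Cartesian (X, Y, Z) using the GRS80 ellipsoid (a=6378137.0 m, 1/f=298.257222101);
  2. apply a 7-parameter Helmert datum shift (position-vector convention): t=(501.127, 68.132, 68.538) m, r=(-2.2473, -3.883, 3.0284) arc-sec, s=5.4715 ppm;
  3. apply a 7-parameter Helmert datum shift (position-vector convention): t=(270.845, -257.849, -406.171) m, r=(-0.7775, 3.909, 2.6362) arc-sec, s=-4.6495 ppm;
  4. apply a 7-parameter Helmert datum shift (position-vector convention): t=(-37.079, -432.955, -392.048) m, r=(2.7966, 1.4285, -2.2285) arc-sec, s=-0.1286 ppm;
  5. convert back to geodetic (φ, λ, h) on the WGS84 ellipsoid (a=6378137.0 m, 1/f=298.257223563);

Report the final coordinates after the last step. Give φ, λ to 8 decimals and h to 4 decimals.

start: φ=-26.895392°, λ=121.863910°, h=3944.523 m
→ ECEF (a=6378137.000, f=1/298.257222101): X=-3006757.0351, Y=4837346.3083, Z=-2869667.6130
→ Helmert 7p (PV): X=-3006289.3597, Y=4837365.4963, Z=-2869724.0841
→ Helmert 7p (PV): X=-3006120.7463, Y=4837035.9166, Z=-2870078.1733
→ Helmert 7p (PV): X=-3006125.0560, Y=4836673.7313, Z=-2870383.4511
→ geod (Bowring, a=6378137.000): φ=-26.90484270°, λ=121.86208202°, h=3461.4578 m

φ=-26.90484270°, λ=121.86208202°, h=3461.4578 m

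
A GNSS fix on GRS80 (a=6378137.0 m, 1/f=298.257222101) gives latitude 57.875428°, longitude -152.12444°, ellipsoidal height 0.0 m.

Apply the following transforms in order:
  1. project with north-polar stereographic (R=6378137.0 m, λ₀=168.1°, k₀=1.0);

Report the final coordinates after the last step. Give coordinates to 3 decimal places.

E=2349800.578 m, N=-2822765.753 m

start: φ=57.875428°, λ=-152.124440°, h=0.000 m
→ stereo (R=6378137.0, λ₀=168.1°): E=2349800.5780, N=-2822765.7533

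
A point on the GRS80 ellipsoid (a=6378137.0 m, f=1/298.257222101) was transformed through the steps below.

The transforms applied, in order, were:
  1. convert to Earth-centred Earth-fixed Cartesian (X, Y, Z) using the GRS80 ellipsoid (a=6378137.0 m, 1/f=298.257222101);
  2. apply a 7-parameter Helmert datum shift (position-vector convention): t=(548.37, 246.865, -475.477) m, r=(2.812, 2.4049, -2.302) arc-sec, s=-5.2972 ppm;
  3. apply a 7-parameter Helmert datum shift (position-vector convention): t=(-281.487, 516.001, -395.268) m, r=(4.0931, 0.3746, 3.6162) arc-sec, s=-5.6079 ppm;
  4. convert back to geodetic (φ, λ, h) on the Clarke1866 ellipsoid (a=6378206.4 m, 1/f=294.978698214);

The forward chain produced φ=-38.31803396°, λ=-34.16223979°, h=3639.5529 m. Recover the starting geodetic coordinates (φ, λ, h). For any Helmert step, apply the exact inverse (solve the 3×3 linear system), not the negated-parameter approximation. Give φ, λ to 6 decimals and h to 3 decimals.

φ=-38.306920°, λ=-34.172436°, h=3309.658 m

start: φ=-38.318034°, λ=-34.162240°, h=3639.553 m
→ ECEF (a=6378206.400, f=1/294.978698214): X=4148507.6128, Y=-2815327.8917, Z=-3935263.1417
→ Helmert⁻¹: X=4148770.1422, Y=-2816010.5017, Z=-3934826.5249
→ Helmert⁻¹: X=4148321.0481, Y=-2816279.6240, Z=-3934285.1284
→ geod (Bowring, a=6378137.000): φ=-38.30692000°, λ=-34.17243600°, h=3309.6580 m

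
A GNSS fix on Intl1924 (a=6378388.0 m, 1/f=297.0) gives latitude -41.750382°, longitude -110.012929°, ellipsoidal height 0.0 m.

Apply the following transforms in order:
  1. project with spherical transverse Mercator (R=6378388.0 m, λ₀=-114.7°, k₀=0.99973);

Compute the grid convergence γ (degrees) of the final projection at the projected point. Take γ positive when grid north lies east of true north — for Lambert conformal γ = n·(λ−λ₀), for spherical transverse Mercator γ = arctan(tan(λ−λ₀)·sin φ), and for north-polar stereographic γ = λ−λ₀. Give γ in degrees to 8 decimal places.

start: φ=-41.750382°, λ=-110.012929°, h=0.000 m
→ into tm (λ₀=-114.7°): φ=-41.75038200°, λ−λ₀=4.68707100°
convergence γ = -3.12493649°

-3.12493649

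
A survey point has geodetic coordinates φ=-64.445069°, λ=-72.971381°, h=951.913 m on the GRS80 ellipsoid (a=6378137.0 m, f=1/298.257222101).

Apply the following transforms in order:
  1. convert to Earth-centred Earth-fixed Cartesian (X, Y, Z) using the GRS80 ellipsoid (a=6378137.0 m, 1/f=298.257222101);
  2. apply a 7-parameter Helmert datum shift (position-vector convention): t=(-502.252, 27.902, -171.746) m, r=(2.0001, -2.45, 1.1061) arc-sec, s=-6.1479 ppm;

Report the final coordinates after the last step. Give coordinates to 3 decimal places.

start: φ=-64.445069°, λ=-72.971381°, h=951.913 m
→ ECEF (a=6378137.000, f=1/298.257222101): X=808063.2078, Y=-2638341.5725, Z=-5732150.8014
→ Helmert 7p (PV): X=807638.2216, Y=-2638237.5340, Z=-5732303.2918

X=807638.222 m, Y=-2638237.534 m, Z=-5732303.292 m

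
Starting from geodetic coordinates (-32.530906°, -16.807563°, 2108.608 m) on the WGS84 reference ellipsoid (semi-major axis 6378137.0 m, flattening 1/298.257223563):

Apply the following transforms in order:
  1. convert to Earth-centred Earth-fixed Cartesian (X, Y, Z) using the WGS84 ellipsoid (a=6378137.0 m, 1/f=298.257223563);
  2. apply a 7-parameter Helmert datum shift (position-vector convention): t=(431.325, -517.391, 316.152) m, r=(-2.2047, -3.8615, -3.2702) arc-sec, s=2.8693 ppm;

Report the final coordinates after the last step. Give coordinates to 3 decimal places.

X=5154877.831 m, Y=-1557585.323 m, Z=-3410927.680 m

start: φ=-32.530906°, λ=-16.807563°, h=2108.608 m
→ ECEF (a=6378137.000, f=1/298.257223563): X=5154392.5369, Y=-1556945.2818, Z=-3411347.1812
→ Helmert 7p (PV): X=5154877.8312, Y=-1557585.3229, Z=-3410927.6795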